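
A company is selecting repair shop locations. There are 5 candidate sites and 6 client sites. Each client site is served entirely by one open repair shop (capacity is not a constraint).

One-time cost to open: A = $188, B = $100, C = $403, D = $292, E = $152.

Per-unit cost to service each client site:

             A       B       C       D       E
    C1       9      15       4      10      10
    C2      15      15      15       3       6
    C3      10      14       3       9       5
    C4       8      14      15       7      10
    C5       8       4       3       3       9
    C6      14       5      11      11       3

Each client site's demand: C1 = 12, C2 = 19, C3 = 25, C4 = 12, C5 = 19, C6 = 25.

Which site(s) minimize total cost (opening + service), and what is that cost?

For any fixed open set, each client site goes to its cheapest open site; total = fixed + service.
{E}: C1→E 10·12=120, C2→E 6·19=114, C3→E 5·25=125, C4→E 10·12=120, C5→E 9·19=171, C6→E 3·25=75. Service 725; fixed 152; total 877.
{B, E}: service 630 + fixed 252 = 882
{D, E}: C1→D 10·12=120, C2→D 3·19=57, C3→E 5·25=125, C4→D 7·12=84, C5→D 3·19=57, C6→E 3·25=75. Service 518; fixed 444; total 962.
{A, B, C, D, E}: service 396 + fixed 1135 = 1531
No other subset beats 877.

Open E only; minimum total cost 877.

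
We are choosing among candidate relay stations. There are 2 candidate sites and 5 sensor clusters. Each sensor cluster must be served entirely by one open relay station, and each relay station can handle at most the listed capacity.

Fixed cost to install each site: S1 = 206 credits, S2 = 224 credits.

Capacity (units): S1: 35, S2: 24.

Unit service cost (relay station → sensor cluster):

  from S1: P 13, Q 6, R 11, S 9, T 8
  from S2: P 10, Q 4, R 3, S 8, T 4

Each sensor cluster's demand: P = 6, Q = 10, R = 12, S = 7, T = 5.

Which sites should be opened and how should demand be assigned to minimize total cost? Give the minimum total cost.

Minimum total cost: 669

Open {S1, S2}: P→S2 10·6=60, Q→S1 6·10=60, R→S2 3·12=36, S→S1 9·7=63, T→S2 4·5=20.
Loads: S1 carries 17/35, S2 carries 23/24. Service 239; fixed 430; total 669.
Next best feasible plan costs 680.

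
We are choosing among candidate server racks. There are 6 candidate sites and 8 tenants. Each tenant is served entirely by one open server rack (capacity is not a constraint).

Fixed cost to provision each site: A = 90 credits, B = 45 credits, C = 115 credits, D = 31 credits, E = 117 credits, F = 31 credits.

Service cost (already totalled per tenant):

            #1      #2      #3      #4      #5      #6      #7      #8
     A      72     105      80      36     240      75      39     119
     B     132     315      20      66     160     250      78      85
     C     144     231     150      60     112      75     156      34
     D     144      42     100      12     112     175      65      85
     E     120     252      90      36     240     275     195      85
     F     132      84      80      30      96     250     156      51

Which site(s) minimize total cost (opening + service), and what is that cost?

Open A, B, D and F; minimum total cost 604.

For any fixed open set, each tenant goes to its cheapest open site; total = fixed + service.
{A, B, D, F}: #1→A 72, #2→D 42, #3→B 20, #4→D 12, #5→F 96, #6→A 75, #7→A 39, #8→F 51. Service 407; fixed 197; total 604.
{A, D, F}: service 467 + fixed 152 = 619
{A, B, D}: service 457 + fixed 166 = 623
{A, B, C, D, E, F}: #1→A 72, #2→D 42, #3→B 20, #4→D 12, #5→F 96, #6→A 75, #7→A 39, #8→C 34. Service 390; fixed 429; total 819.
No other subset beats 604.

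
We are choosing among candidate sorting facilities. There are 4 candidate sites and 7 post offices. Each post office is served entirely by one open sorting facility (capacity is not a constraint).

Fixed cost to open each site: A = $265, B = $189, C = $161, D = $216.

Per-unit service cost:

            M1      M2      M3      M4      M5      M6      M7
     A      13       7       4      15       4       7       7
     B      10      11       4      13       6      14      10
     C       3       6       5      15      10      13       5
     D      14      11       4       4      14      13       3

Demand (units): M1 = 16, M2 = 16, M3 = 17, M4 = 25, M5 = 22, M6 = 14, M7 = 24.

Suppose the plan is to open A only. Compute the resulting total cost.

Total cost: 1382

Each post office is assigned to its cheapest site among the open ones.
{A}: M1→A 13·16=208, M2→A 7·16=112, M3→A 4·17=68, M4→A 15·25=375, M5→A 4·22=88, M6→A 7·14=98, M7→A 7·24=168. Service 1117; fixed 265; total 1382.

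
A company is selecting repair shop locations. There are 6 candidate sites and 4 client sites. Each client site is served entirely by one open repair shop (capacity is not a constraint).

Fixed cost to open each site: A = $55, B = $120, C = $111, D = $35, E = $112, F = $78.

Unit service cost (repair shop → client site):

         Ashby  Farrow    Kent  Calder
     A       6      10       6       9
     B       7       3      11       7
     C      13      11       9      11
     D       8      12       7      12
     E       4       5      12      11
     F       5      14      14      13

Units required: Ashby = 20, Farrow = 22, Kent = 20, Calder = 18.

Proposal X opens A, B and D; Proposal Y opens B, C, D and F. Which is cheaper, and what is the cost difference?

Proposal X: {A, B, D}: Ashby→A 6·20=120, Farrow→B 3·22=66, Kent→A 6·20=120, Calder→B 7·18=126. Service 432; fixed 210; total 642.
Proposal Y: {B, C, D, F}: Ashby→F 5·20=100, Farrow→B 3·22=66, Kent→D 7·20=140, Calder→B 7·18=126. Service 432; fixed 344; total 776.
Difference: |642 − 776| = 134.

Proposal X is cheaper by 134.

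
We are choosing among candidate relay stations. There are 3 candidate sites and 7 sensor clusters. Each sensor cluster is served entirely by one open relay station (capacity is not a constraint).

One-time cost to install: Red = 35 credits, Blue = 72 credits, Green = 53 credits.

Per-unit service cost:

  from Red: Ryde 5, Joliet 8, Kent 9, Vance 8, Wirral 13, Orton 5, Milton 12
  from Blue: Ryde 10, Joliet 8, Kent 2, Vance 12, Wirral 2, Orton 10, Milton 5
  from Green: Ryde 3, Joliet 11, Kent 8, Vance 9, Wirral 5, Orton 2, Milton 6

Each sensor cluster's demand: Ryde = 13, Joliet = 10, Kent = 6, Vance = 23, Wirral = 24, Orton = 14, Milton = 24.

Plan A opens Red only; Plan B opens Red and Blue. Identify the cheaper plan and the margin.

Plan A: {Red}: Ryde→Red 5·13=65, Joliet→Red 8·10=80, Kent→Red 9·6=54, Vance→Red 8·23=184, Wirral→Red 13·24=312, Orton→Red 5·14=70, Milton→Red 12·24=288. Service 1053; fixed 35; total 1088.
Plan B: {Red, Blue}: Ryde→Red 5·13=65, Joliet→Red 8·10=80, Kent→Blue 2·6=12, Vance→Red 8·23=184, Wirral→Blue 2·24=48, Orton→Red 5·14=70, Milton→Blue 5·24=120. Service 579; fixed 107; total 686.
Difference: |1088 − 686| = 402.

Plan B is cheaper by 402.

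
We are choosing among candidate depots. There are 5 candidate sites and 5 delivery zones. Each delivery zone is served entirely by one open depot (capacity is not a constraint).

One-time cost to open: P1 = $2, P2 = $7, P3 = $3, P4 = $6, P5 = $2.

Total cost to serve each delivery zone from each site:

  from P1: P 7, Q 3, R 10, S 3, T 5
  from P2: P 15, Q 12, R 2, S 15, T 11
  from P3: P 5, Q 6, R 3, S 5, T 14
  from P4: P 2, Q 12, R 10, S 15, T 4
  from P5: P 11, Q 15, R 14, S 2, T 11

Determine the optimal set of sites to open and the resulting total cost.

For any fixed open set, each delivery zone goes to its cheapest open site; total = fixed + service.
{P1, P3}: P→P3 5, Q→P1 3, R→P3 3, S→P1 3, T→P1 5. Service 19; fixed 5; total 24.
{P1, P3, P5}: P→P3 5, Q→P1 3, R→P3 3, S→P5 2, T→P1 5. Service 18; fixed 7; total 25.
{P1, P3, P4}: service 15 + fixed 11 = 26
{P1, P2, P3, P4, P5}: service 13 + fixed 20 = 33
No other subset beats 24.

Open P1 and P3; minimum total cost 24.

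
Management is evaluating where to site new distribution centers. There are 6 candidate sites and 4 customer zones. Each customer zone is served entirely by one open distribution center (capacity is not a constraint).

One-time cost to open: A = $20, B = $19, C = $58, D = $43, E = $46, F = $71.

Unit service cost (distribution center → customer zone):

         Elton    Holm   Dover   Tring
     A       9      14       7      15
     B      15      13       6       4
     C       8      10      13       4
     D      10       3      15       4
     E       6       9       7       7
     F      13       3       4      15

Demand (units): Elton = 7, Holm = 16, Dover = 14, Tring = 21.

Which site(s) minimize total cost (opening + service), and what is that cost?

For any fixed open set, each customer zone goes to its cheapest open site; total = fixed + service.
{B, D}: Elton→D 10·7=70, Holm→D 3·16=48, Dover→B 6·14=84, Tring→B 4·21=84. Service 286; fixed 62; total 348.
{A, D}: Elton→A 9·7=63, Holm→D 3·16=48, Dover→A 7·14=98, Tring→D 4·21=84. Service 293; fixed 63; total 356.
{A, B, D}: service 279 + fixed 82 = 361
{A, B, C, D, E, F}: service 230 + fixed 257 = 487
No other subset beats 348.

Open B and D; minimum total cost 348.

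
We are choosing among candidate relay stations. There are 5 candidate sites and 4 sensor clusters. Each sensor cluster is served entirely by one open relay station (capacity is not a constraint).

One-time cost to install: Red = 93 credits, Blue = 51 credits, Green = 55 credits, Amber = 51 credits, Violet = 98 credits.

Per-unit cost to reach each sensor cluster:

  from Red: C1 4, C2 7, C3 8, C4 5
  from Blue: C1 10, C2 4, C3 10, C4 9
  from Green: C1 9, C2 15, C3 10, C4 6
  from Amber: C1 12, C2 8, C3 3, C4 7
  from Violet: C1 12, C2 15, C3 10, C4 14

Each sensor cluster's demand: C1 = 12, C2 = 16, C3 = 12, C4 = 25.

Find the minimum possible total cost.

For any fixed open set, each sensor cluster goes to its cheapest open site; total = fixed + service.
{Red, Amber}: C1→Red 4·12=48, C2→Red 7·16=112, C3→Amber 3·12=36, C4→Red 5·25=125. Service 321; fixed 144; total 465.
{Red, Blue, Amber}: service 273 + fixed 195 = 468
{Red}: C1→Red 4·12=48, C2→Red 7·16=112, C3→Red 8·12=96, C4→Red 5·25=125. Service 381; fixed 93; total 474.
{Red, Blue, Green, Amber, Violet}: service 273 + fixed 348 = 621
No other subset beats 465.

Minimum total cost: 465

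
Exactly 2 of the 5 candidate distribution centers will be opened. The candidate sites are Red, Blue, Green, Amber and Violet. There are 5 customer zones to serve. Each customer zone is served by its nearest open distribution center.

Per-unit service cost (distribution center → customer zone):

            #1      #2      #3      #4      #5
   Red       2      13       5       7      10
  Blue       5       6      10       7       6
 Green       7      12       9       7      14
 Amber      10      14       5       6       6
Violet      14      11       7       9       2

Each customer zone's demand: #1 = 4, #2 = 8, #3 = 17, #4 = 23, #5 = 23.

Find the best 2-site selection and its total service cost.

With exactly 2 open, each customer zone uses its cheapest among the chosen.
{Red, Violet}: #1→Red 2·4=8, #2→Violet 11·8=88, #3→Red 5·17=85, #4→Red 7·23=161, #5→Violet 2·23=46. Service cost 388.
{Blue, Violet}: service cost 394
{Amber, Violet}: service cost 397
Among all 10 size-2 choices, {Red, Violet} is lowest.

Choose Red and Violet; total service cost 388.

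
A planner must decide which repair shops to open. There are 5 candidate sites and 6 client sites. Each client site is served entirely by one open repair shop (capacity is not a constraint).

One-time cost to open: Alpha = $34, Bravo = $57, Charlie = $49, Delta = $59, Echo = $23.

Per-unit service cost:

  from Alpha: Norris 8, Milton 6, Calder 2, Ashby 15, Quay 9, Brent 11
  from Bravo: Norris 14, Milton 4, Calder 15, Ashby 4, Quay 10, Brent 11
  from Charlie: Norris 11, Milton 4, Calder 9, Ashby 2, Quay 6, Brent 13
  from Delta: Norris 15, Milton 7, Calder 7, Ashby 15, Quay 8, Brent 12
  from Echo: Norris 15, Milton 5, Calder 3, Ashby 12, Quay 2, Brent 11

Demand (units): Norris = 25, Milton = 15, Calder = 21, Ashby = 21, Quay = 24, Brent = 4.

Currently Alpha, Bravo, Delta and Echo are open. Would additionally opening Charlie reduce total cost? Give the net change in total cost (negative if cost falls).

Current service cost with {Alpha, Bravo, Delta, Echo}: 478.
Adding Charlie: each client site re-picks its cheapest; new service cost 436, saving 42.
Extra fixed cost: 49. Net change = 49 − 42 = 7.
(Totals: 651 → 658.)

No — net change +7 (cost rises by 7).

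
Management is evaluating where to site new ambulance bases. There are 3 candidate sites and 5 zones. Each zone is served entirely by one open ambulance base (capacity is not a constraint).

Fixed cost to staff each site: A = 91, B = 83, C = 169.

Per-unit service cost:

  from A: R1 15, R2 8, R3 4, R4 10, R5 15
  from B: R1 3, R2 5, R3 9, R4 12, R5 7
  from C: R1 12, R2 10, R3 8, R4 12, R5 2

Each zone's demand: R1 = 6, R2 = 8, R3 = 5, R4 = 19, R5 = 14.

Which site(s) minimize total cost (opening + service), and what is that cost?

Open B only; minimum total cost 512.

For any fixed open set, each zone goes to its cheapest open site; total = fixed + service.
{B}: R1→B 3·6=18, R2→B 5·8=40, R3→B 9·5=45, R4→B 12·19=228, R5→B 7·14=98. Service 429; fixed 83; total 512.
{A, B}: service 366 + fixed 174 = 540
{B, C}: service 354 + fixed 252 = 606
{A, B, C}: R1→B 3·6=18, R2→B 5·8=40, R3→A 4·5=20, R4→A 10·19=190, R5→C 2·14=28. Service 296; fixed 343; total 639.
No other subset beats 512.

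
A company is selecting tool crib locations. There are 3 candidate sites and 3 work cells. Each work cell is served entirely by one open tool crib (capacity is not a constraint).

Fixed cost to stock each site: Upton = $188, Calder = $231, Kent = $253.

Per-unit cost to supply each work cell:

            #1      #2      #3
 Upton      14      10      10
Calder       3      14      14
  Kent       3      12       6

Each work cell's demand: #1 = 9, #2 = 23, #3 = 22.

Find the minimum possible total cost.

Minimum total cost: 688

For any fixed open set, each work cell goes to its cheapest open site; total = fixed + service.
{Kent}: #1→Kent 3·9=27, #2→Kent 12·23=276, #3→Kent 6·22=132. Service 435; fixed 253; total 688.
{Upton}: service 576 + fixed 188 = 764
{Upton, Kent}: service 389 + fixed 441 = 830
{Upton, Calder, Kent}: #1→Calder 3·9=27, #2→Upton 10·23=230, #3→Kent 6·22=132. Service 389; fixed 672; total 1061.
No other subset beats 688.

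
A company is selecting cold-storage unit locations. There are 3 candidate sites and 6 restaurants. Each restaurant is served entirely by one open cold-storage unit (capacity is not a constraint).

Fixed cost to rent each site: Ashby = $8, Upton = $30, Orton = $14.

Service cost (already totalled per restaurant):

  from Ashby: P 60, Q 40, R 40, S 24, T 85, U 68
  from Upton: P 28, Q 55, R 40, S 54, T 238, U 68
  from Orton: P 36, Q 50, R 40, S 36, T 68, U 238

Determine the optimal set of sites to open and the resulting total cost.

For any fixed open set, each restaurant goes to its cheapest open site; total = fixed + service.
{Ashby, Orton}: P→Orton 36, Q→Ashby 40, R→Ashby 40, S→Ashby 24, T→Orton 68, U→Ashby 68. Service 276; fixed 22; total 298.
{Ashby, Upton, Orton}: service 268 + fixed 52 = 320
{Ashby, Upton}: P→Upton 28, Q→Ashby 40, R→Ashby 40, S→Ashby 24, T→Ashby 85, U→Ashby 68. Service 285; fixed 38; total 323.
{Ashby}: service 317 + fixed 8 = 325
(All 7 nonempty subsets were checked; Ashby and Orton is lowest.)

Open Ashby and Orton; minimum total cost 298.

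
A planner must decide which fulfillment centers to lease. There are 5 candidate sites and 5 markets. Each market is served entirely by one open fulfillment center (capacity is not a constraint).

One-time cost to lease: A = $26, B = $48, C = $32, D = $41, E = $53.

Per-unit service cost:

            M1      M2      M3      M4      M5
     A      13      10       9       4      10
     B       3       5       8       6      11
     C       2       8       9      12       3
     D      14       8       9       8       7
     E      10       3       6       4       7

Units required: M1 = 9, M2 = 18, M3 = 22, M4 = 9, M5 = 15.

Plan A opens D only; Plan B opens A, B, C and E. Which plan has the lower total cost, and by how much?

Plan A: {D}: M1→D 14·9=126, M2→D 8·18=144, M3→D 9·22=198, M4→D 8·9=72, M5→D 7·15=105. Service 645; fixed 41; total 686.
Plan B: {A, B, C, E}: M1→C 2·9=18, M2→E 3·18=54, M3→E 6·22=132, M4→A 4·9=36, M5→C 3·15=45. Service 285; fixed 159; total 444.
Difference: |686 − 444| = 242.

Plan B is cheaper by 242.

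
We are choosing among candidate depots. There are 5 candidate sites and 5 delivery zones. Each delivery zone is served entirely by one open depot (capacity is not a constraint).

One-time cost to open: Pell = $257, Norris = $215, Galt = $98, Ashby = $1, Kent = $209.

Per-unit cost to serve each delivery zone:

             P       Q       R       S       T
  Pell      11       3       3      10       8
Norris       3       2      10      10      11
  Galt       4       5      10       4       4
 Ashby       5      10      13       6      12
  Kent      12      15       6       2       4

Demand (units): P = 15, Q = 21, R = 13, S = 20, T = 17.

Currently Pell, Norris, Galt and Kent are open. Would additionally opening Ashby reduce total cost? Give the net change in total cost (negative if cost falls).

No — net change +1 (cost rises by 1).

Current service cost with {Pell, Norris, Galt, Kent}: 234.
Adding Ashby: each delivery zone re-picks its cheapest; new service cost 234, saving 0.
Extra fixed cost: 1. Net change = 1 − 0 = 1.
(Totals: 1013 → 1014.)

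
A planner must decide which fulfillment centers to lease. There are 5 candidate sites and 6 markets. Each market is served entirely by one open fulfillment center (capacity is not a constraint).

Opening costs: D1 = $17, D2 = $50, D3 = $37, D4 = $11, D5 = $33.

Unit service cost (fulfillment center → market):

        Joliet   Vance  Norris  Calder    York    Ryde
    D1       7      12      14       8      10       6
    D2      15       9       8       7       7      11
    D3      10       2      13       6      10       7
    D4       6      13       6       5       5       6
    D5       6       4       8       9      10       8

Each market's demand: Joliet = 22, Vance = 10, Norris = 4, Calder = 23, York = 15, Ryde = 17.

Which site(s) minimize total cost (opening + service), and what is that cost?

For any fixed open set, each market goes to its cheapest open site; total = fixed + service.
{D3, D4}: Joliet→D4 6·22=132, Vance→D3 2·10=20, Norris→D4 6·4=24, Calder→D4 5·23=115, York→D4 5·15=75, Ryde→D4 6·17=102. Service 468; fixed 48; total 516.
{D4, D5}: service 488 + fixed 44 = 532
{D1, D3, D4}: Joliet→D4 6·22=132, Vance→D3 2·10=20, Norris→D4 6·4=24, Calder→D4 5·23=115, York→D4 5·15=75, Ryde→D1 6·17=102. Service 468; fixed 65; total 533.
{D1, D2, D3, D4, D5}: Joliet→D4 6·22=132, Vance→D3 2·10=20, Norris→D4 6·4=24, Calder→D4 5·23=115, York→D4 5·15=75, Ryde→D1 6·17=102. Service 468; fixed 148; total 616.
No other subset beats 516.

Open D3 and D4; minimum total cost 516.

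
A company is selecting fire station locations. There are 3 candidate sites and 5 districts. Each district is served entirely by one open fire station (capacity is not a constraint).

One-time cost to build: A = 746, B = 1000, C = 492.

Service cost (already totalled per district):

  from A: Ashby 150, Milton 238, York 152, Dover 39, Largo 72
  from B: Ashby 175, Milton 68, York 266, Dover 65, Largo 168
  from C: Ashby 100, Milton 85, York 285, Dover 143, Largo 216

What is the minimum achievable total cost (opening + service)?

Minimum total cost: 1321

For any fixed open set, each district goes to its cheapest open site; total = fixed + service.
{C}: Ashby→C 100, Milton→C 85, York→C 285, Dover→C 143, Largo→C 216. Service 829; fixed 492; total 1321.
{A}: service 651 + fixed 746 = 1397
{A, C}: service 448 + fixed 1238 = 1686
{A, B, C}: Ashby→C 100, Milton→B 68, York→A 152, Dover→A 39, Largo→A 72. Service 431; fixed 2238; total 2669.
No other subset beats 1321.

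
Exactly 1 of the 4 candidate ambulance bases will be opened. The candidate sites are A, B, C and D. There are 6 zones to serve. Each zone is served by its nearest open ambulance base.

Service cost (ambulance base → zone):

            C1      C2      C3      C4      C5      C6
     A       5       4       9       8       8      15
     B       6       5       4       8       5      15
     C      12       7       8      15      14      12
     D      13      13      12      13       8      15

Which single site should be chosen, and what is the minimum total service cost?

Choose B only; total service cost 43.

With exactly 1 open, each zone uses its cheapest among the chosen.
{B}: C1→B 6, C2→B 5, C3→B 4, C4→B 8, C5→B 5, C6→B 15. Service cost 43.
{A}: service cost 49
{C}: service cost 68
Among all 4 size-1 choices, {B} is lowest.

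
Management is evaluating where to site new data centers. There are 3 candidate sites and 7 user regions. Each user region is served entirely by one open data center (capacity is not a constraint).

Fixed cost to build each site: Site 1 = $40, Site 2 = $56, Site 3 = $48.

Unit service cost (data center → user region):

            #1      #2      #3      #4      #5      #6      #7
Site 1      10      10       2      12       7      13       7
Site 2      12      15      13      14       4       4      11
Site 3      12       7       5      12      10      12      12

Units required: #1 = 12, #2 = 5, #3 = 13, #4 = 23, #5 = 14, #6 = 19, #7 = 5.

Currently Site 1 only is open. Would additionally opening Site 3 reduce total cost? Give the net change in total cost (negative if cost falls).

No — net change +14 (cost rises by 14).

Current service cost with {Site 1}: 852.
Adding Site 3: each user region re-picks its cheapest; new service cost 818, saving 34.
Extra fixed cost: 48. Net change = 48 − 34 = 14.
(Totals: 892 → 906.)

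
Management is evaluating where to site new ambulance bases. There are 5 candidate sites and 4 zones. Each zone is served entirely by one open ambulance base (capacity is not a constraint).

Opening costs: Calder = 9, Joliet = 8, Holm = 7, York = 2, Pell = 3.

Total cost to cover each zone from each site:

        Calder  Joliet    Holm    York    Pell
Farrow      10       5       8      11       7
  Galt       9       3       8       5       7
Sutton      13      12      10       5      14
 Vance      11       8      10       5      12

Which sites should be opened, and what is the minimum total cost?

For any fixed open set, each zone goes to its cheapest open site; total = fixed + service.
{York, Pell}: Farrow→Pell 7, Galt→York 5, Sutton→York 5, Vance→York 5. Service 22; fixed 5; total 27.
{Joliet, York}: Farrow→Joliet 5, Galt→Joliet 3, Sutton→York 5, Vance→York 5. Service 18; fixed 10; total 28.
{York}: Farrow→York 11, Galt→York 5, Sutton→York 5, Vance→York 5. Service 26; fixed 2; total 28.
{Calder, Joliet, Holm, York, Pell}: Farrow→Joliet 5, Galt→Joliet 3, Sutton→York 5, Vance→York 5. Service 18; fixed 29; total 47.
No other subset beats 27.

Open York and Pell; minimum total cost 27.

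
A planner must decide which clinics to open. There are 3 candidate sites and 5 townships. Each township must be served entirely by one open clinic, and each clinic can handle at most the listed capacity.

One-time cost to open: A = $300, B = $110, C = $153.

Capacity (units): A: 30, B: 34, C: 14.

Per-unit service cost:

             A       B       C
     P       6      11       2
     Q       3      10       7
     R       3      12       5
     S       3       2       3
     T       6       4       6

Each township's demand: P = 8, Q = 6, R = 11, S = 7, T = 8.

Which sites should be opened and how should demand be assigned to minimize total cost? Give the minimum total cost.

Minimum total cost: 499

Open {B, C}: P→C 2·8=16, Q→C 7·6=42, R→B 12·11=132, S→B 2·7=14, T→B 4·8=32.
Loads: B carries 26/34, C carries 14/14. Service 236; fixed 263; total 499.
Next best feasible plan costs 512.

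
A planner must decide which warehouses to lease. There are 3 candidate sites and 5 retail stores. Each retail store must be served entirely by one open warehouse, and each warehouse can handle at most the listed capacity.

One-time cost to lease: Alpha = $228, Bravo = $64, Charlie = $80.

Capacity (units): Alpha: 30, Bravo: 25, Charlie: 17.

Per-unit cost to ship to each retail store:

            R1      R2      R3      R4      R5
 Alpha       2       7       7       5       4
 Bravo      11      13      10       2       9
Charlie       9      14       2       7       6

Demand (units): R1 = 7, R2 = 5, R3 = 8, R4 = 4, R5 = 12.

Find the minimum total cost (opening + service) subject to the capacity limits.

Minimum total cost: 404

Open {Bravo, Charlie}: R1→Charlie 9·7=63, R2→Bravo 13·5=65, R3→Charlie 2·8=16, R4→Bravo 2·4=8, R5→Bravo 9·12=108.
Loads: Bravo carries 21/25, Charlie carries 15/17. Service 260; fixed 144; total 404.
Next best feasible plan costs 423.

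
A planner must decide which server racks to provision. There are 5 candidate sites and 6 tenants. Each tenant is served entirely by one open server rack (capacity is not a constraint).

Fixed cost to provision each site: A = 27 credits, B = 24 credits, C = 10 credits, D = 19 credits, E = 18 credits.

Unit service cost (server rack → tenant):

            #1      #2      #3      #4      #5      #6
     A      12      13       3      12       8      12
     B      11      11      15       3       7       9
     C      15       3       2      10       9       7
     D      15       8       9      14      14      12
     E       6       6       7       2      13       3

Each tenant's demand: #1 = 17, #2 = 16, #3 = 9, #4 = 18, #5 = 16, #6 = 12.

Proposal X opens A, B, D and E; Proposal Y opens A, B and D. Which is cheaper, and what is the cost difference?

Proposal X is cheaper by 189.

Proposal X: {A, B, D, E}: #1→E 6·17=102, #2→E 6·16=96, #3→A 3·9=27, #4→E 2·18=36, #5→B 7·16=112, #6→E 3·12=36. Service 409; fixed 88; total 497.
Proposal Y: {A, B, D}: #1→B 11·17=187, #2→D 8·16=128, #3→A 3·9=27, #4→B 3·18=54, #5→B 7·16=112, #6→B 9·12=108. Service 616; fixed 70; total 686.
Difference: |497 − 686| = 189.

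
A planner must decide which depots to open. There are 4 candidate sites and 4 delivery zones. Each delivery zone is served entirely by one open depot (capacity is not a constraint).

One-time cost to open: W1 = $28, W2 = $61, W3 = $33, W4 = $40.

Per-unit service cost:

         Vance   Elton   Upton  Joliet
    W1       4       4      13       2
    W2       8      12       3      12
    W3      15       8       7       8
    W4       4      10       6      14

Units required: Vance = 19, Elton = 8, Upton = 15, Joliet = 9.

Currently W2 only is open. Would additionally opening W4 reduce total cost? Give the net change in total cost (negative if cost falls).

Current service cost with {W2}: 401.
Adding W4: each delivery zone re-picks its cheapest; new service cost 309, saving 92.
Extra fixed cost: 40. Net change = 40 − 92 = -52.
(Totals: 462 → 410.)

Yes — net change −52 (cost falls by 52).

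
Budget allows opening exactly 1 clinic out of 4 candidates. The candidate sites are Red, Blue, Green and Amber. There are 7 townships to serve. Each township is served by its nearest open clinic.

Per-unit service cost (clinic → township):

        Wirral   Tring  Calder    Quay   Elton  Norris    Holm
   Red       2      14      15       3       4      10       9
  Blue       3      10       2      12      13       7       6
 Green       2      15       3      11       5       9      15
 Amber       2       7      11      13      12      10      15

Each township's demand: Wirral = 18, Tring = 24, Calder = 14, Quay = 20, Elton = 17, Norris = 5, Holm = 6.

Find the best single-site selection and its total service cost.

Choose Red only; total service cost 814.

With exactly 1 open, each township uses its cheapest among the chosen.
{Red}: Wirral→Red 2·18=36, Tring→Red 14·24=336, Calder→Red 15·14=210, Quay→Red 3·20=60, Elton→Red 4·17=68, Norris→Red 10·5=50, Holm→Red 9·6=54. Service cost 814.
{Blue}: service cost 854
{Green}: service cost 878
Among all 4 size-1 choices, {Red} is lowest.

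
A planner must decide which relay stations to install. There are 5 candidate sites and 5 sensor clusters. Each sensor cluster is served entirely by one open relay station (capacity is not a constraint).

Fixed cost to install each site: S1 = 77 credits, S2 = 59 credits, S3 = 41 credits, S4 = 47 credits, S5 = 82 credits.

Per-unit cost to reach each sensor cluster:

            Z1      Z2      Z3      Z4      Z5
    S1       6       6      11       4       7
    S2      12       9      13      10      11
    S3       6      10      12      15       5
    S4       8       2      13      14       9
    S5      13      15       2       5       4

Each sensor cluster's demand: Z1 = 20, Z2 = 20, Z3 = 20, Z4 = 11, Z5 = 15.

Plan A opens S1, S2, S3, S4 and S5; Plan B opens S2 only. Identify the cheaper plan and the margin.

Plan A is cheaper by 404.

Plan A: {S1, S2, S3, S4, S5}: Z1→S1 6·20=120, Z2→S4 2·20=40, Z3→S5 2·20=40, Z4→S1 4·11=44, Z5→S5 4·15=60. Service 304; fixed 306; total 610.
Plan B: {S2}: Z1→S2 12·20=240, Z2→S2 9·20=180, Z3→S2 13·20=260, Z4→S2 10·11=110, Z5→S2 11·15=165. Service 955; fixed 59; total 1014.
Difference: |610 − 1014| = 404.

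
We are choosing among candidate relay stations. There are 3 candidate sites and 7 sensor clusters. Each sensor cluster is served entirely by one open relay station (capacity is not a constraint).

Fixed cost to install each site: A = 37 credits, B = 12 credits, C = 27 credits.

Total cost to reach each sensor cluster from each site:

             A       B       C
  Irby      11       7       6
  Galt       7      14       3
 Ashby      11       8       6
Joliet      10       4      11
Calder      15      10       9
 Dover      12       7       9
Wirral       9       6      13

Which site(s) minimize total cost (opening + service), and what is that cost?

For any fixed open set, each sensor cluster goes to its cheapest open site; total = fixed + service.
{B}: Irby→B 7, Galt→B 14, Ashby→B 8, Joliet→B 4, Calder→B 10, Dover→B 7, Wirral→B 6. Service 56; fixed 12; total 68.
{B, C}: Irby→C 6, Galt→C 3, Ashby→C 6, Joliet→B 4, Calder→C 9, Dover→B 7, Wirral→B 6. Service 41; fixed 39; total 80.
{C}: Irby→C 6, Galt→C 3, Ashby→C 6, Joliet→C 11, Calder→C 9, Dover→C 9, Wirral→C 13. Service 57; fixed 27; total 84.
{A, B, C}: service 41 + fixed 76 = 117
(All 7 nonempty subsets were checked; B only is lowest.)

Open B only; minimum total cost 68.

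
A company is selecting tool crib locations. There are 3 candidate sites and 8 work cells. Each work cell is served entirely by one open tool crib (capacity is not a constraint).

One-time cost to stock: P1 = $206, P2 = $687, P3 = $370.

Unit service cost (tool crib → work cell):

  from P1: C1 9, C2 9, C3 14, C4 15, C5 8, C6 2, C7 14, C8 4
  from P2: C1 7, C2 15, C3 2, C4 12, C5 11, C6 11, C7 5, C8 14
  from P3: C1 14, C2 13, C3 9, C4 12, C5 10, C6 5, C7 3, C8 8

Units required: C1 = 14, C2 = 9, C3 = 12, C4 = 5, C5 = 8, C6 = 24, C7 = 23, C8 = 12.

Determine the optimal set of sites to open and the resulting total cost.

For any fixed open set, each work cell goes to its cheapest open site; total = fixed + service.
{P1}: C1→P1 9·14=126, C2→P1 9·9=81, C3→P1 14·12=168, C4→P1 15·5=75, C5→P1 8·8=64, C6→P1 2·24=48, C7→P1 14·23=322, C8→P1 4·12=48. Service 932; fixed 206; total 1138.
{P1, P3}: service 604 + fixed 576 = 1180
{P3}: service 846 + fixed 370 = 1216
{P1, P2, P3}: C1→P2 7·14=98, C2→P1 9·9=81, C3→P2 2·12=24, C4→P2 12·5=60, C5→P1 8·8=64, C6→P1 2·24=48, C7→P3 3·23=69, C8→P1 4·12=48. Service 492; fixed 1263; total 1755.
(All 7 nonempty subsets were checked; P1 only is lowest.)

Open P1 only; minimum total cost 1138.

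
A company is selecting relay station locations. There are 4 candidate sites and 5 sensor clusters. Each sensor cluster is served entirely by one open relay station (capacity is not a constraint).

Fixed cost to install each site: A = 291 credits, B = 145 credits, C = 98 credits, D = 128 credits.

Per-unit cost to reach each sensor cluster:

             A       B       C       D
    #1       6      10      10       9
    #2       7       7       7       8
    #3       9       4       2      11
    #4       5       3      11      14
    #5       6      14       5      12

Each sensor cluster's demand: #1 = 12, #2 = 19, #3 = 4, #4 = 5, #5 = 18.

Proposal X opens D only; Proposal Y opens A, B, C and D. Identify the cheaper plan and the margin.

Proposal X: {D}: #1→D 9·12=108, #2→D 8·19=152, #3→D 11·4=44, #4→D 14·5=70, #5→D 12·18=216. Service 590; fixed 128; total 718.
Proposal Y: {A, B, C, D}: #1→A 6·12=72, #2→A 7·19=133, #3→C 2·4=8, #4→B 3·5=15, #5→C 5·18=90. Service 318; fixed 662; total 980.
Difference: |718 − 980| = 262.

Proposal X is cheaper by 262.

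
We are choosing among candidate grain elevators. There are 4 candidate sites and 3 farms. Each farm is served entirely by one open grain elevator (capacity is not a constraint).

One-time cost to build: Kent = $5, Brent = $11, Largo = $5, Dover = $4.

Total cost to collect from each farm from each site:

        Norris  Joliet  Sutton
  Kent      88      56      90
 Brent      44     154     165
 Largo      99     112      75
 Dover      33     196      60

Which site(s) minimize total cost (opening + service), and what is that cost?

For any fixed open set, each farm goes to its cheapest open site; total = fixed + service.
{Kent, Dover}: Norris→Dover 33, Joliet→Kent 56, Sutton→Dover 60. Service 149; fixed 9; total 158.
{Kent, Largo, Dover}: service 149 + fixed 14 = 163
{Kent, Brent, Dover}: Norris→Dover 33, Joliet→Kent 56, Sutton→Dover 60. Service 149; fixed 20; total 169.
{Kent, Brent, Largo, Dover}: service 149 + fixed 25 = 174
No other subset beats 158.

Open Kent and Dover; minimum total cost 158.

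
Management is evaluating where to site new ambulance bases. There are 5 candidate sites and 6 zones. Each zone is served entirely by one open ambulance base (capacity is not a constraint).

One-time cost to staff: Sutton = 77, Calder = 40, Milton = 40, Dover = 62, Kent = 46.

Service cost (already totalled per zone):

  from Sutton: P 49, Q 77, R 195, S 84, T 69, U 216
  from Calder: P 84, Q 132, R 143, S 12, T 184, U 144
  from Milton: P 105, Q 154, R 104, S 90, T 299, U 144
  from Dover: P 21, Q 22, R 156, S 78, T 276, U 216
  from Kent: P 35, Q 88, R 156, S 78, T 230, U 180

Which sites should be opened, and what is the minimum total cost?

For any fixed open set, each zone goes to its cheapest open site; total = fixed + service.
{Sutton, Calder, Dover}: P→Dover 21, Q→Dover 22, R→Calder 143, S→Calder 12, T→Sutton 69, U→Calder 144. Service 411; fixed 179; total 590.
{Sutton, Calder, Milton, Dover}: P→Dover 21, Q→Dover 22, R→Milton 104, S→Calder 12, T→Sutton 69, U→Calder 144. Service 372; fixed 219; total 591.
{Sutton, Calder}: service 494 + fixed 117 = 611
{Sutton, Calder, Milton, Dover, Kent}: P→Dover 21, Q→Dover 22, R→Milton 104, S→Calder 12, T→Sutton 69, U→Calder 144. Service 372; fixed 265; total 637.
No other subset beats 590.

Open Sutton, Calder and Dover; minimum total cost 590.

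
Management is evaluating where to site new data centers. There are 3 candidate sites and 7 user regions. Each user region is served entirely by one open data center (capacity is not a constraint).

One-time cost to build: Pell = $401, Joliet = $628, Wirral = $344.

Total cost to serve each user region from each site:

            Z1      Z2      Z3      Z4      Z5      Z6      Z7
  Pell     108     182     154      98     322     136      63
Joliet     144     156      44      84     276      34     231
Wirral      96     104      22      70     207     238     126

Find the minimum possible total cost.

Minimum total cost: 1207

For any fixed open set, each user region goes to its cheapest open site; total = fixed + service.
{Wirral}: Z1→Wirral 96, Z2→Wirral 104, Z3→Wirral 22, Z4→Wirral 70, Z5→Wirral 207, Z6→Wirral 238, Z7→Wirral 126. Service 863; fixed 344; total 1207.
{Pell, Wirral}: service 698 + fixed 745 = 1443
{Pell}: Z1→Pell 108, Z2→Pell 182, Z3→Pell 154, Z4→Pell 98, Z5→Pell 322, Z6→Pell 136, Z7→Pell 63. Service 1063; fixed 401; total 1464.
{Pell, Joliet, Wirral}: service 596 + fixed 1373 = 1969
No other subset beats 1207.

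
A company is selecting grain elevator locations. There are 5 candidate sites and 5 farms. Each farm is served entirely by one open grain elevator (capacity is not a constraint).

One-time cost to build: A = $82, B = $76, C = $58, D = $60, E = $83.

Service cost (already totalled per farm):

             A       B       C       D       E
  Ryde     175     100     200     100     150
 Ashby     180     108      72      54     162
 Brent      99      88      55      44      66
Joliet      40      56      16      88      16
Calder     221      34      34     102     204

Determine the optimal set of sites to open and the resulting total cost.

For any fixed open set, each farm goes to its cheapest open site; total = fixed + service.
{C, D}: Ryde→D 100, Ashby→D 54, Brent→D 44, Joliet→C 16, Calder→C 34. Service 248; fixed 118; total 366.
{B, C}: service 277 + fixed 134 = 411
{B, D}: Ryde→B 100, Ashby→D 54, Brent→D 44, Joliet→B 56, Calder→B 34. Service 288; fixed 136; total 424.
{A, B, C, D, E}: service 248 + fixed 359 = 607
No other subset beats 366.

Open C and D; minimum total cost 366.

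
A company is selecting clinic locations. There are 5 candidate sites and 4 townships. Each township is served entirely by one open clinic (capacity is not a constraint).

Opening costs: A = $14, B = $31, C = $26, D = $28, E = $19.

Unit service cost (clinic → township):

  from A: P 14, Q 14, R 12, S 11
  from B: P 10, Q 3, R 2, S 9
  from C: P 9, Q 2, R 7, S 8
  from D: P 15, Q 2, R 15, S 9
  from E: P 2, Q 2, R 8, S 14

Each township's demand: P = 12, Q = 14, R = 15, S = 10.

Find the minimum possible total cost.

Minimum total cost: 222

For any fixed open set, each township goes to its cheapest open site; total = fixed + service.
{B, E}: P→E 2·12=24, Q→E 2·14=28, R→B 2·15=30, S→B 9·10=90. Service 172; fixed 50; total 222.
{A, B, E}: service 172 + fixed 64 = 236
{B, C, E}: service 162 + fixed 76 = 238
{A, B, C, D, E}: service 162 + fixed 118 = 280
No other subset beats 222.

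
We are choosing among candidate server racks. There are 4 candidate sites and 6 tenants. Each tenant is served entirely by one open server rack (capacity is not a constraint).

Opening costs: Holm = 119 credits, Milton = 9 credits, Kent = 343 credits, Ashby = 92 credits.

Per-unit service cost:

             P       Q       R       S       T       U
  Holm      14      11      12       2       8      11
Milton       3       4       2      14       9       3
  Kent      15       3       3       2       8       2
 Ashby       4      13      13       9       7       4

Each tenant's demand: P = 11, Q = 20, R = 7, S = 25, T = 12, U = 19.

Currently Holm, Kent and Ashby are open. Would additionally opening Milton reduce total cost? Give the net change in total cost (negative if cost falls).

Yes — net change −9 (cost falls by 9).

Current service cost with {Holm, Kent, Ashby}: 297.
Adding Milton: each tenant re-picks its cheapest; new service cost 279, saving 18.
Extra fixed cost: 9. Net change = 9 − 18 = -9.
(Totals: 851 → 842.)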